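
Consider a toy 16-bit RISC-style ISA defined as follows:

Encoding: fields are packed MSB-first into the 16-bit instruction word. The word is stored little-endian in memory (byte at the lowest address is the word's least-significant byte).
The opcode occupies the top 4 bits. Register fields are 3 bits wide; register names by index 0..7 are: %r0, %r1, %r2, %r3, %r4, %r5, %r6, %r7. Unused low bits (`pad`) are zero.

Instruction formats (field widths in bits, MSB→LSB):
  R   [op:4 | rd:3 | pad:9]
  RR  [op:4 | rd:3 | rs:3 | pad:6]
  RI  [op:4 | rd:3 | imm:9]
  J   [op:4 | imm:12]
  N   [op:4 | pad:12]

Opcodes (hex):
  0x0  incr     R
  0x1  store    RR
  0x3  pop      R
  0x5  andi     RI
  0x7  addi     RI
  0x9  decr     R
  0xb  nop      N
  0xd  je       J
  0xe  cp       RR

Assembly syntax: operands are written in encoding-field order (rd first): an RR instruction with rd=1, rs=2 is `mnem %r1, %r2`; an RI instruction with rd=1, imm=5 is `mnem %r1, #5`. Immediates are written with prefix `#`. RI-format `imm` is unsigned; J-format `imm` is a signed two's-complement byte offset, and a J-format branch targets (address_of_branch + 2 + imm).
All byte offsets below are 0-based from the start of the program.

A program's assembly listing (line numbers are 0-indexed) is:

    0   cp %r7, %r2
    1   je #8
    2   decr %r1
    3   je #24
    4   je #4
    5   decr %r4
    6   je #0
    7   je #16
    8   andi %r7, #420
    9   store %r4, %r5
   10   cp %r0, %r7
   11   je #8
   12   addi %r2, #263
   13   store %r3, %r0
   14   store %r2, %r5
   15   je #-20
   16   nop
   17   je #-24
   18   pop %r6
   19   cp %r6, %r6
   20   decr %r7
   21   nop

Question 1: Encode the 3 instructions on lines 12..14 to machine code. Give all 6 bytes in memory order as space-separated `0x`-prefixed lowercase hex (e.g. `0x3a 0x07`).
line 12 (addi): pack op=0x7:4|rd=2:3|imm=263:9 = 0x7507; little→ 07 75
line 13 (store): pack op=0x1:4|rd=3:3|rs=0:3|pad=0:6 = 0x1600; little→ 00 16
line 14 (store): pack op=0x1:4|rd=2:3|rs=5:3|pad=0:6 = 0x1540; little→ 40 15

0x07 0x75 0x00 0x16 0x40 0x15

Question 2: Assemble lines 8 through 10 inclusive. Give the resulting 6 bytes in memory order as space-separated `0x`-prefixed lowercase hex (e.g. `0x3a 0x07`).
0xa4 0x5f 0x40 0x19 0xc0 0xe1

line 8 (andi): pack op=0x5:4|rd=7:3|imm=420:9 = 0x5fa4; little→ a4 5f
line 9 (store): pack op=0x1:4|rd=4:3|rs=5:3|pad=0:6 = 0x1940; little→ 40 19
line 10 (cp): pack op=0xe:4|rd=0:3|rs=7:3|pad=0:6 = 0xe1c0; little→ c0 e1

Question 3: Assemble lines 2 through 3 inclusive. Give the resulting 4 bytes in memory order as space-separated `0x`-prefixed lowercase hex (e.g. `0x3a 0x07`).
line 2 (decr): pack op=0x9:4|rd=1:3|pad=0:9 = 0x9200; little→ 00 92
line 3 (je): pack op=0xd:4|imm=24:12 = 0xd018; little→ 18 d0

0x00 0x92 0x18 0xd0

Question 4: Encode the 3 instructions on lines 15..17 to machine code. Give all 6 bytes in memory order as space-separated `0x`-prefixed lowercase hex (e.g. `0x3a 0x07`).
0xec 0xdf 0x00 0xb0 0xe8 0xdf

line 15 (je): pack op=0xd:4|imm=-20:12 = 0xdfec; little→ ec df
line 16 (nop): pack op=0xb:4|pad=0:12 = 0xb000; little→ 00 b0
line 17 (je): pack op=0xd:4|imm=-24:12 = 0xdfe8; little→ e8 df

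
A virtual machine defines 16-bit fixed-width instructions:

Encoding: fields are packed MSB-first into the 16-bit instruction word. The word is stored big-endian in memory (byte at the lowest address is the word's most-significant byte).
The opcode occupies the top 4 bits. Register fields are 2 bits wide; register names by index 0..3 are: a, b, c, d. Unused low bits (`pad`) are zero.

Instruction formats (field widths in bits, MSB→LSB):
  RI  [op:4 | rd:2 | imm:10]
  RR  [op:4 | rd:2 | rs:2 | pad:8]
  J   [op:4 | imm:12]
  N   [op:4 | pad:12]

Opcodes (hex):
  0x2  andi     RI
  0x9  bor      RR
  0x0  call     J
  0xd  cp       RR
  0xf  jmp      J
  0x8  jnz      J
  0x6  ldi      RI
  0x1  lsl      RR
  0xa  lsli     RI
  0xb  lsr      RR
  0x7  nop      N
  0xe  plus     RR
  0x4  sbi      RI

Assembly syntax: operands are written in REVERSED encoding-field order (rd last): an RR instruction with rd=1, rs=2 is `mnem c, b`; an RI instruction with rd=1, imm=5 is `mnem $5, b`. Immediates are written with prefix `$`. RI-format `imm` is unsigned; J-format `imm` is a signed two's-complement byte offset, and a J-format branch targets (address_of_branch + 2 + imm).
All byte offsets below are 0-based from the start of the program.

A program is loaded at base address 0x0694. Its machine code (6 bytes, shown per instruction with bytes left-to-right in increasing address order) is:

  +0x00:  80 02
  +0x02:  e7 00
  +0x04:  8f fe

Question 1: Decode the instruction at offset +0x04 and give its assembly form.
jnz $-2

+0x04: 8f fe ⇒ word 0x8ffe (big)
  opcode bits[15:12]=0x8: jnz/J
  imm: (w>>0)&0xfff=0xffe (s12→-2) → $-2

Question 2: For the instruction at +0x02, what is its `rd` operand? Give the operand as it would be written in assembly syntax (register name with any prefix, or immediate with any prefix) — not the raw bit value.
[02] e7 00 → 0xe700
  op=0xe700>>12=0xe ⇒ plus (RR)
  rd: (w>>10)&0x3=0x1 → b
  rs: (w>>8)&0x3=0x3 → d

b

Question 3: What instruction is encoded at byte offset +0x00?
jnz $2

[00] 80 02 → 0x8002
  op=0x8002>>12=0x8 ⇒ jnz (J)
  [11:0] imm=2 = $2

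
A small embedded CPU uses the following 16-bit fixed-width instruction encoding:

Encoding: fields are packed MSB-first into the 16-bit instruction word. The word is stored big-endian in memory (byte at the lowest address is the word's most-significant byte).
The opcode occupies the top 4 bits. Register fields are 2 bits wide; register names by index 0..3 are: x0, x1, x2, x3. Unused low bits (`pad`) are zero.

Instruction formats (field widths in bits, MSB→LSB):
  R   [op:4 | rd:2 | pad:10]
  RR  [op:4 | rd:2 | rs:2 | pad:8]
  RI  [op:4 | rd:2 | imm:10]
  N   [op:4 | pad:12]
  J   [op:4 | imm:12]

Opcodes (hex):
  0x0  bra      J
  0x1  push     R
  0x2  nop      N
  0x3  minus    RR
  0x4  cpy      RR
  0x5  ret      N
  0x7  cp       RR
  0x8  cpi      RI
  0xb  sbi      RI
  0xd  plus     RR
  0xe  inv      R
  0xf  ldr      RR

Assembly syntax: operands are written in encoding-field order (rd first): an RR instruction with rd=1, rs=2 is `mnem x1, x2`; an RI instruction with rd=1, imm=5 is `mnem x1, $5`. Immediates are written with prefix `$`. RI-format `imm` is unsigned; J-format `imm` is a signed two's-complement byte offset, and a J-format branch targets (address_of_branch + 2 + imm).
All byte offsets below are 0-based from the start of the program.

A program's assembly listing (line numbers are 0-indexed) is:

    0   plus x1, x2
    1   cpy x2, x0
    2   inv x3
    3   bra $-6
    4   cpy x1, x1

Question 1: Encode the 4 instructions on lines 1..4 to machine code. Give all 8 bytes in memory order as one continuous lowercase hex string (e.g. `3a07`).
4800ec000ffa4500

1. cpy fields op=0x4:4|rd=2:2|rs=0:2|pad=0:8 → word 4800h → 48 00
2. inv fields op=0xe:4|rd=3:2|pad=0:10 → word ec00h → ec 00
3. bra fields op=0x0:4|imm=-6:12 → word 0ffah → 0f fa
4. cpy fields op=0x4:4|rd=1:2|rs=1:2|pad=0:8 → word 4500h → 45 00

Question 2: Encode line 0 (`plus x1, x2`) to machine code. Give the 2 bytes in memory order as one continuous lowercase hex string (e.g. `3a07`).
L0: plus op=0xd:4|rd=1:2|rs=2:2|pad=0:8 ⇒ 0xd600 ⇒ big d6 00

d600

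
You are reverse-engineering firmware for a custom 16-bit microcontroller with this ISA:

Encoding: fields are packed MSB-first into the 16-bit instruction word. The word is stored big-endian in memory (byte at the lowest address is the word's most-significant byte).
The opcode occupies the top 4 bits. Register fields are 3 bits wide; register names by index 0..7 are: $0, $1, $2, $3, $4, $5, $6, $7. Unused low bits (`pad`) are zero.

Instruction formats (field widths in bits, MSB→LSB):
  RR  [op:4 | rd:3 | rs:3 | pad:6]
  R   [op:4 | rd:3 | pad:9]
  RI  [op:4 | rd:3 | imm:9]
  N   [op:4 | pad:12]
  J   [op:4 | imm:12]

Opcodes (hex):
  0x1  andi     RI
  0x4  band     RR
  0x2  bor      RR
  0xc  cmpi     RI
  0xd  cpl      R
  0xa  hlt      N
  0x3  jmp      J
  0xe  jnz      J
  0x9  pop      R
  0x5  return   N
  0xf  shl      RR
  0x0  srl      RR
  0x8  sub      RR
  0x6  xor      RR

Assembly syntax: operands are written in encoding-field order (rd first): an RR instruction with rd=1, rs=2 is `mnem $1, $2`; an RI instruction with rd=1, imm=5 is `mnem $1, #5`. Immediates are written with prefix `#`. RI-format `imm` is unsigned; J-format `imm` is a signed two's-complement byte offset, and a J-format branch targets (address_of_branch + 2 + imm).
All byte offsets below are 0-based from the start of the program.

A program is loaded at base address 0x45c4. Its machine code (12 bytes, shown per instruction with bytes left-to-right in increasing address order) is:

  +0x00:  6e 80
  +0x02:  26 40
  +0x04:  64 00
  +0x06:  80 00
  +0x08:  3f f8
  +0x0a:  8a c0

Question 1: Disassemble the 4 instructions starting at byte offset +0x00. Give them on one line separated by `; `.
off 0x00: read 6e 80 as big → 0x6e80
  opcode bits[15:12]=0x6: xor/RR
  rd@[11:9]=0x7 ⇒ $7
  rs@[8:6]=0x2 ⇒ $2
off 0x02: read 26 40 as big → 0x2640
  opcode bits[15:12]=0x2: bor/RR
  rd@[11:9]=0x3 ⇒ $3
  rs@[8:6]=0x1 ⇒ $1
off 0x04: read 64 00 as big → 0x6400
  opcode bits[15:12]=0x6: xor/RR
  rd@[11:9]=0x2 ⇒ $2
  rs@[8:6]=0x0 ⇒ $0
off 0x06: read 80 00 as big → 0x8000
  opcode bits[15:12]=0x8: sub/RR
  rd@[11:9]=0x0 ⇒ $0
  rs@[8:6]=0x0 ⇒ $0

xor $7, $2; bor $3, $1; xor $2, $0; sub $0, $0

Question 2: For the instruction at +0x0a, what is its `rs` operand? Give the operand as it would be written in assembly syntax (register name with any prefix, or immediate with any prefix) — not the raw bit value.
$3

[0a] 8a c0 → 0x8ac0
  opcode bits[15:12]=0x8: sub/RR
  rd: (w>>9)&0x7=0x5 → $5
  rs: (w>>6)&0x7=0x3 → $3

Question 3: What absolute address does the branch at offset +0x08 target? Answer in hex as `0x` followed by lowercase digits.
+0x08: 3f f8 ⇒ word 0x3ff8 (big)
  opcode bits[15:12]=0x3: jmp/J
  [11:0] imm=4088 (s12→-8) = #-8
  target = base 0x45c4 + off 0x08 + 2 + imm -8 = 0x45c6

0x45c6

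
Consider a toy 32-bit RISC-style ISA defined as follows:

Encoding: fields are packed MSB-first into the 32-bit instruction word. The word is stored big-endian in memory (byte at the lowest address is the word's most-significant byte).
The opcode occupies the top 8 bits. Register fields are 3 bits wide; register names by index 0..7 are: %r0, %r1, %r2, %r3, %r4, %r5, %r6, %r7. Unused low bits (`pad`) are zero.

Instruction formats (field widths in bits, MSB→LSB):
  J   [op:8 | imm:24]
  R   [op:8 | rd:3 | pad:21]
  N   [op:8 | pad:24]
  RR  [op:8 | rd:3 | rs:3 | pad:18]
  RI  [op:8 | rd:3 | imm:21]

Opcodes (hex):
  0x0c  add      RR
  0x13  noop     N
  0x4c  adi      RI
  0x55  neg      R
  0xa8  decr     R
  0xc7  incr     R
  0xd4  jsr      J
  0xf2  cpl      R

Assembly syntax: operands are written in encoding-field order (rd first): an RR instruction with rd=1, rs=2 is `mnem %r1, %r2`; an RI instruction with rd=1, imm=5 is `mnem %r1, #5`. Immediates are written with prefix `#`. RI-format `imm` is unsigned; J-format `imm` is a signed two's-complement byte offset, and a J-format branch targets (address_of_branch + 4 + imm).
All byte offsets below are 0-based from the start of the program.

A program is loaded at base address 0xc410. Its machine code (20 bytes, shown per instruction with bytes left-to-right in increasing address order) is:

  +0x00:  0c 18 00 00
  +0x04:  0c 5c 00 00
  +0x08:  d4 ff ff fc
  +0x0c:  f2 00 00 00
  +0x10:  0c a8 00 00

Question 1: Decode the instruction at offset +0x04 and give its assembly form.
[04] 0c 5c 00 00 → 0x0c5c0000
  top 8b → 0xc → add [RR]
  rd: (w>>21)&0x7=0x2 → %r2
  rs: (w>>18)&0x7=0x7 → %r7

add %r2, %r7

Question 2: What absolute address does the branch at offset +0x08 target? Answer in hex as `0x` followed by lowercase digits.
@+08  big-endian(d4 ff ff fc) = 0xd4fffffc
  op=0xd4fffffc>>24=0xd4 ⇒ jsr (J)
  [23:0] imm=16777212 (s24→-4) = #-4
  target = base 0xc410 + off 0x08 + 4 + imm -4 = 0xc418

0xc418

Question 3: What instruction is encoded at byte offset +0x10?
+0x10: 0c a8 00 00 ⇒ word 0x0ca80000 (big)
  top 8b → 0xc → add [RR]
  rd: (w>>21)&0x7=0x5 → %r5
  rs: (w>>18)&0x7=0x2 → %r2

add %r5, %r2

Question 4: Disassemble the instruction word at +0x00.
@+00  big-endian(0c 18 00 00) = 0x0c180000
  op=0x0c180000>>24=0xc ⇒ add (RR)
  rd: (w>>21)&0x7=0x0 → %r0
  rs: (w>>18)&0x7=0x6 → %r6

add %r0, %r6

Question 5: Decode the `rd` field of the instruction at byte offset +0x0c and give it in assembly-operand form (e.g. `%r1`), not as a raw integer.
%r0

[0c] f2 00 00 00 → 0xf2000000
  op=0xf2000000>>24=0xf2 ⇒ cpl (R)
  rd: (w>>21)&0x7=0x0 → %r0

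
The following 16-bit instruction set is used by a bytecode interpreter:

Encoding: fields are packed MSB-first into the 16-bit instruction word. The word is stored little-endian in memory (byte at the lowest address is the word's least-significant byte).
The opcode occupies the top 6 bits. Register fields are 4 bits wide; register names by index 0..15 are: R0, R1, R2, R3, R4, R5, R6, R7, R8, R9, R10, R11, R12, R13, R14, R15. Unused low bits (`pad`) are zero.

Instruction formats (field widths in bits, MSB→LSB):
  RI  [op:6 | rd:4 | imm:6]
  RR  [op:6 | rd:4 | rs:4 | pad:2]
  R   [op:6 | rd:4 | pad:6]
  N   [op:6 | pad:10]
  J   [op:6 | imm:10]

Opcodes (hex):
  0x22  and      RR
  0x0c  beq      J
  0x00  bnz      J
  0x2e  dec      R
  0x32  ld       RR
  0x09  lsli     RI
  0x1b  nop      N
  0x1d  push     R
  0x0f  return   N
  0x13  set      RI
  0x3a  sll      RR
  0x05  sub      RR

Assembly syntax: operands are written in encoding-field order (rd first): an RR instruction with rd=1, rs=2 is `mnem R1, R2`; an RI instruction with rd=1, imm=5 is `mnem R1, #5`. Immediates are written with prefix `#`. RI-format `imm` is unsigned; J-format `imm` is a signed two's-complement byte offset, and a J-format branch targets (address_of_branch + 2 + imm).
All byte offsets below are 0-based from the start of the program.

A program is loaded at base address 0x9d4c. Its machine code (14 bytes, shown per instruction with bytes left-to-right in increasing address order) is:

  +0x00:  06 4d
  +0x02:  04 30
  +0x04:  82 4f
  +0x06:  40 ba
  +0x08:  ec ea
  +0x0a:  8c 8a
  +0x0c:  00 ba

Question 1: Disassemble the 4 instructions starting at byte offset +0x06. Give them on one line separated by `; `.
dec R9; sll R11, R11; and R10, R3; dec R8

+0x06: 40 ba ⇒ word 0xba40 (little)
  top 6b → 0x2e → dec [R]
  rd: (w>>6)&0xf=0x9 → R9
+0x08: ec ea ⇒ word 0xeaec (little)
  top 6b → 0x3a → sll [RR]
  rd: (w>>6)&0xf=0xb → R11
  rs: (w>>2)&0xf=0xb → R11
+0x0a: 8c 8a ⇒ word 0x8a8c (little)
  top 6b → 0x22 → and [RR]
  rd: (w>>6)&0xf=0xa → R10
  rs: (w>>2)&0xf=0x3 → R3
+0x0c: 00 ba ⇒ word 0xba00 (little)
  top 6b → 0x2e → dec [R]
  rd: (w>>6)&0xf=0x8 → R8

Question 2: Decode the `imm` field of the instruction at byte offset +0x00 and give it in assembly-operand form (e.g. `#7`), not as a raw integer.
@+00  little-endian(06 4d) = 0x4d06
  top 6b → 0x13 → set [RI]
  [9:6] rd=4 = R4
  [5:0] imm=6 = #6

#6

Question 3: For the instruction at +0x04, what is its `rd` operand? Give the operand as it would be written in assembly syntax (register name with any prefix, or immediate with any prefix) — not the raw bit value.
R14

+0x04: 82 4f ⇒ word 0x4f82 (little)
  opcode bits[15:10]=0x13: set/RI
  rd: (w>>6)&0xf=0xe → R14
  imm: (w>>0)&0x3f=0x2 → #2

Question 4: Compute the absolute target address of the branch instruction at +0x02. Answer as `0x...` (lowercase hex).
0x9d54

+0x02: 04 30 ⇒ word 0x3004 (little)
  top 6b → 0xc → beq [J]
  imm@[9:0]=0x4 ⇒ #4
  target = base 0x9d4c + off 0x02 + 2 + imm 4 = 0x9d54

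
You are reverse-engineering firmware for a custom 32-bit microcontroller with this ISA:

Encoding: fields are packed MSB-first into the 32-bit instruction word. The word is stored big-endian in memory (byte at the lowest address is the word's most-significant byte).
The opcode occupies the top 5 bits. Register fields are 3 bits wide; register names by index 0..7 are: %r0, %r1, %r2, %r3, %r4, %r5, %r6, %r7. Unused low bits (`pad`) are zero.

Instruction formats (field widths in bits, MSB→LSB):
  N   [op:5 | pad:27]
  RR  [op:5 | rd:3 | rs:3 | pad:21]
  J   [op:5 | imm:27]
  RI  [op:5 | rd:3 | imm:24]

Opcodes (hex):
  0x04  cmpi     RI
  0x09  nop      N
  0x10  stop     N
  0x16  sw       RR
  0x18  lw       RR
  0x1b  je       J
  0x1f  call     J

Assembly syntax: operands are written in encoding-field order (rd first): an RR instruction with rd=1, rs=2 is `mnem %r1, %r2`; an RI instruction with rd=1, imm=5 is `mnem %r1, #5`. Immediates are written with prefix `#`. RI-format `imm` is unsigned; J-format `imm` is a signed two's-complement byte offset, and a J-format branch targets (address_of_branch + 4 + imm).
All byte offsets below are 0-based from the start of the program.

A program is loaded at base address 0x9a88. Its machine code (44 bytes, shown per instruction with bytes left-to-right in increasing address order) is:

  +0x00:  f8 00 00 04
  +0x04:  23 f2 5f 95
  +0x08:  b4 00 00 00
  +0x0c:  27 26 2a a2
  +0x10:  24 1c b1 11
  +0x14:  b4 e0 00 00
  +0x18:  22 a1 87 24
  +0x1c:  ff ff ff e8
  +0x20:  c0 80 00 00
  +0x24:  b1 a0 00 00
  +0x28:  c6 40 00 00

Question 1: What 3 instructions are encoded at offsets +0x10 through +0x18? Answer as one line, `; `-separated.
cmpi %r4, #1880337; sw %r4, %r7; cmpi %r2, #10585892

+0x10: 24 1c b1 11 ⇒ word 0x241cb111 (big)
  top 5b → 0x4 → cmpi [RI]
  [26:24] rd=4 = %r4
  [23:0] imm=1880337 = #1880337
+0x14: b4 e0 00 00 ⇒ word 0xb4e00000 (big)
  top 5b → 0x16 → sw [RR]
  [26:24] rd=4 = %r4
  [23:21] rs=7 = %r7
+0x18: 22 a1 87 24 ⇒ word 0x22a18724 (big)
  top 5b → 0x4 → cmpi [RI]
  [26:24] rd=2 = %r2
  [23:0] imm=10585892 = #10585892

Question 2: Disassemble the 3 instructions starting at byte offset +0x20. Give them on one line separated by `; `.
+0x20: c0 80 00 00 ⇒ word 0xc0800000 (big)
  op=0xc0800000>>27=0x18 ⇒ lw (RR)
  rd: (w>>24)&0x7=0x0 → %r0
  rs: (w>>21)&0x7=0x4 → %r4
+0x24: b1 a0 00 00 ⇒ word 0xb1a00000 (big)
  op=0xb1a00000>>27=0x16 ⇒ sw (RR)
  rd: (w>>24)&0x7=0x1 → %r1
  rs: (w>>21)&0x7=0x5 → %r5
+0x28: c6 40 00 00 ⇒ word 0xc6400000 (big)
  op=0xc6400000>>27=0x18 ⇒ lw (RR)
  rd: (w>>24)&0x7=0x6 → %r6
  rs: (w>>21)&0x7=0x2 → %r2

lw %r0, %r4; sw %r1, %r5; lw %r6, %r2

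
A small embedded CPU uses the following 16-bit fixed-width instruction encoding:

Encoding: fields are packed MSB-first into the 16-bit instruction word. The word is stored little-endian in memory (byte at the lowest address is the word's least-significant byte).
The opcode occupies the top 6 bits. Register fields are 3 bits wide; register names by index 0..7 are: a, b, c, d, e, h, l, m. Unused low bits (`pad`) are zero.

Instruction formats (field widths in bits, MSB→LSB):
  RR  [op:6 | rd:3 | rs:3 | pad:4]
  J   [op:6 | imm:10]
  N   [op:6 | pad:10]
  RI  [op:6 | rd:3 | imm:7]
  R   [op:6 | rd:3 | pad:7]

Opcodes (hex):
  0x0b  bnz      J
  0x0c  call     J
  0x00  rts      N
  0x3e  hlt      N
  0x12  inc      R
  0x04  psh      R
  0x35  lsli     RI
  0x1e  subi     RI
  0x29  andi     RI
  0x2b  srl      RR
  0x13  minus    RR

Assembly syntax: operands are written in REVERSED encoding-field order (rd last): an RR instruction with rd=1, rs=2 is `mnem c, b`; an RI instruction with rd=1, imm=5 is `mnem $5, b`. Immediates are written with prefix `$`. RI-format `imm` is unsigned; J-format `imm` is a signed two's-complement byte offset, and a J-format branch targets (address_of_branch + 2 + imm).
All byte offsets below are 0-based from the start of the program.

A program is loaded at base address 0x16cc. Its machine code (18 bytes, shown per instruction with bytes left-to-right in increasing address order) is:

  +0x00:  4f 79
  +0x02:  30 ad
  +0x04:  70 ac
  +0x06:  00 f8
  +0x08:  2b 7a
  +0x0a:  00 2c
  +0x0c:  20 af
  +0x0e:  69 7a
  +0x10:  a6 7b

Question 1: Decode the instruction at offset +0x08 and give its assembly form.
@+08  little-endian(2b 7a) = 0x7a2b
  top 6b → 0x1e → subi [RI]
  rd@[9:7]=0x4 ⇒ e
  imm@[6:0]=0x2b ⇒ $43

subi $43, e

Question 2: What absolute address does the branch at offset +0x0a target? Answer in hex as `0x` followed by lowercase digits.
[0a] 00 2c → 0x2c00
  op=0x2c00>>10=0xb ⇒ bnz (J)
  [9:0] imm=0 = $0
  target = base 0x16cc + off 0x0a + 2 + imm 0 = 0x16d8

0x16d8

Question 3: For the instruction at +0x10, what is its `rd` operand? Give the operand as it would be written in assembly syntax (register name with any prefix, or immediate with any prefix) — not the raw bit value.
+0x10: a6 7b ⇒ word 0x7ba6 (little)
  opcode bits[15:10]=0x1e: subi/RI
  rd: (w>>7)&0x7=0x7 → m
  imm: (w>>0)&0x7f=0x26 → $38

m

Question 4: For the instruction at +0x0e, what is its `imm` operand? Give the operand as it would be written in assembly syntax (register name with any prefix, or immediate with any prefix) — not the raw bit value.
+0x0e: 69 7a ⇒ word 0x7a69 (little)
  opcode bits[15:10]=0x1e: subi/RI
  [9:7] rd=4 = e
  [6:0] imm=105 = $105

$105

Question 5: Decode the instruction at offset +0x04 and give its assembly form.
+0x04: 70 ac ⇒ word 0xac70 (little)
  opcode bits[15:10]=0x2b: srl/RR
  rd@[9:7]=0x0 ⇒ a
  rs@[6:4]=0x7 ⇒ m

srl m, a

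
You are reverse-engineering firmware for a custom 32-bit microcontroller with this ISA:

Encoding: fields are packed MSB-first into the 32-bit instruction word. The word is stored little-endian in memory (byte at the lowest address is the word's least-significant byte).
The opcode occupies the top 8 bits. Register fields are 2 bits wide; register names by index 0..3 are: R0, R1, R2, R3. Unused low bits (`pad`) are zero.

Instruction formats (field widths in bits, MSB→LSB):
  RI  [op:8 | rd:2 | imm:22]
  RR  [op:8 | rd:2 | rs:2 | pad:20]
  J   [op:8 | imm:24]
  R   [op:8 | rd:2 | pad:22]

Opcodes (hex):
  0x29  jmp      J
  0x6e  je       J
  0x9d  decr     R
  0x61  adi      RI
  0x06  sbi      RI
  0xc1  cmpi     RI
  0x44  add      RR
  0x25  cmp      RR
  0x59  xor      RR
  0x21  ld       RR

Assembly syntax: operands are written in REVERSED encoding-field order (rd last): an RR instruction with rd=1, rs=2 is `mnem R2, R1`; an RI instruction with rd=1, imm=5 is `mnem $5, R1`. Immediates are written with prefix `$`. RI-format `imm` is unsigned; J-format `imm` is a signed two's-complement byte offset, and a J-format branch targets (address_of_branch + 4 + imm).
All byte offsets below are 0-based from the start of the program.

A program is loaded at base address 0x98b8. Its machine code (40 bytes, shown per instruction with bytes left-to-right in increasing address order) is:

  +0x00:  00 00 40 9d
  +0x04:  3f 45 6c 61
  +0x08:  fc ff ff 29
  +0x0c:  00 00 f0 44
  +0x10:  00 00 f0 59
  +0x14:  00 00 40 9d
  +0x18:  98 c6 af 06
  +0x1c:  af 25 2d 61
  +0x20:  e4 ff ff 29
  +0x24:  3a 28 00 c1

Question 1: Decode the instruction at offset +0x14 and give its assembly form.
decr R1

+0x14: 00 00 40 9d ⇒ word 0x9d400000 (little)
  top 8b → 0x9d → decr [R]
  [23:22] rd=1 = R1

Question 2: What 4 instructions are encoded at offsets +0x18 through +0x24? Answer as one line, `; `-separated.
sbi $3131032, R2; adi $2958767, R0; jmp $-28; cmpi $10298, R0

off 0x18: read 98 c6 af 06 as little → 0x06afc698
  opcode bits[31:24]=0x6: sbi/RI
  [23:22] rd=2 = R2
  [21:0] imm=3131032 = $3131032
off 0x1c: read af 25 2d 61 as little → 0x612d25af
  opcode bits[31:24]=0x61: adi/RI
  [23:22] rd=0 = R0
  [21:0] imm=2958767 = $2958767
off 0x20: read e4 ff ff 29 as little → 0x29ffffe4
  opcode bits[31:24]=0x29: jmp/J
  [23:0] imm=16777188 (s24→-28) = $-28
off 0x24: read 3a 28 00 c1 as little → 0xc100283a
  opcode bits[31:24]=0xc1: cmpi/RI
  [23:22] rd=0 = R0
  [21:0] imm=10298 = $10298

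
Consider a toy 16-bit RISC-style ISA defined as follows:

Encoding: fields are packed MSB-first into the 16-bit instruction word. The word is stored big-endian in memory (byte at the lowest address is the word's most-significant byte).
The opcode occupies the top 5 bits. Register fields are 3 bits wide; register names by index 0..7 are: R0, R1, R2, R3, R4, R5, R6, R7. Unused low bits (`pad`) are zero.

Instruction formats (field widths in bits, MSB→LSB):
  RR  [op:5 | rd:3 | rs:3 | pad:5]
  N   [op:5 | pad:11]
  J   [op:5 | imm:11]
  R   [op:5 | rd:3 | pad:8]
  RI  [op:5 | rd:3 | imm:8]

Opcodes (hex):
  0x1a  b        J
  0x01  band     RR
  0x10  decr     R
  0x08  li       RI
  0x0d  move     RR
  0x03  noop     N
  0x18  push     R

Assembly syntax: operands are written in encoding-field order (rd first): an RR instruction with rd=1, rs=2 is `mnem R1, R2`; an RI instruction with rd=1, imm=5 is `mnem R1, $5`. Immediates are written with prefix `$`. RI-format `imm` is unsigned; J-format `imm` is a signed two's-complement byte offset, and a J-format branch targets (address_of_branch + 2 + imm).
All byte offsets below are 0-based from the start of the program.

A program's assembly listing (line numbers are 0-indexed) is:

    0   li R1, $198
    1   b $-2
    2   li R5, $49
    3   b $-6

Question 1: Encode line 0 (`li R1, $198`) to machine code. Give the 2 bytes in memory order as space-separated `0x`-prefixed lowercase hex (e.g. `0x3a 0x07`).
0x41 0xc6

L0: li op=0x8:5|rd=1:3|imm=198:8 ⇒ 0x41c6 ⇒ big 41 c6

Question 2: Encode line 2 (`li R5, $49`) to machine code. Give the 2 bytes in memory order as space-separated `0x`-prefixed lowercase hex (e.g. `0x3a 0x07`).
0x45 0x31

2. li fields op=0x8:5|rd=5:3|imm=49:8 → word 4531h → 45 31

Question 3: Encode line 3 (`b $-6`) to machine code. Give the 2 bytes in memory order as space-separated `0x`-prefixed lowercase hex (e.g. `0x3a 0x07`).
3. b fields op=0x1a:5|imm=-6:11 → word d7fah → d7 fa

0xd7 0xfa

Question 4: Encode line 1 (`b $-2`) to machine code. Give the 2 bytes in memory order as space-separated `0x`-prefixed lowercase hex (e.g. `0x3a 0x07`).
0xd7 0xfe

L1: b op=0x1a:5|imm=-2:11 ⇒ 0xd7fe ⇒ big d7 fe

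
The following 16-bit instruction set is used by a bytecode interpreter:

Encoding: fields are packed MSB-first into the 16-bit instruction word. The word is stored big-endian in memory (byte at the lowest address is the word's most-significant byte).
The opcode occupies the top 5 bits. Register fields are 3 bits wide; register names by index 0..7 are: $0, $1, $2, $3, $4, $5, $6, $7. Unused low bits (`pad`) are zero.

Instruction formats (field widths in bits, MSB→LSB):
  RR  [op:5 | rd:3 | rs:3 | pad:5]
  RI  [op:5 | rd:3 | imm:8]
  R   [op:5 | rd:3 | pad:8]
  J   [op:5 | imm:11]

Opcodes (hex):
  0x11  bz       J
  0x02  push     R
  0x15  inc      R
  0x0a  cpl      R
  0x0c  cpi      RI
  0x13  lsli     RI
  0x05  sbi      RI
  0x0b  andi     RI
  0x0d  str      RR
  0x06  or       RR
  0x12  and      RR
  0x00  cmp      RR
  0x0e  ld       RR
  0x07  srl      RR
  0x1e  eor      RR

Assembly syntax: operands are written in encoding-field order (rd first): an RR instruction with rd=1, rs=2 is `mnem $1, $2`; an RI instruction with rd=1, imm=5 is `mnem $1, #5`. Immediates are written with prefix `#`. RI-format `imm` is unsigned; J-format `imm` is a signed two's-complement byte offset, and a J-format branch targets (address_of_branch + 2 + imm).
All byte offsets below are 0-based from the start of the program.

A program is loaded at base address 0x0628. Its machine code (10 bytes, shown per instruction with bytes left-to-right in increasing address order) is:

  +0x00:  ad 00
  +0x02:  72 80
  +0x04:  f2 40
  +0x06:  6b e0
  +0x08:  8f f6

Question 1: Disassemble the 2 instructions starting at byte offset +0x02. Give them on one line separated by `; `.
ld $2, $4; eor $2, $2

@+02  big-endian(72 80) = 0x7280
  top 5b → 0xe → ld [RR]
  rd@[10:8]=0x2 ⇒ $2
  rs@[7:5]=0x4 ⇒ $4
@+04  big-endian(f2 40) = 0xf240
  top 5b → 0x1e → eor [RR]
  rd@[10:8]=0x2 ⇒ $2
  rs@[7:5]=0x2 ⇒ $2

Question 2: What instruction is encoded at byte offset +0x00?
inc $5

@+00  big-endian(ad 00) = 0xad00
  op=0xad00>>11=0x15 ⇒ inc (R)
  rd@[10:8]=0x5 ⇒ $5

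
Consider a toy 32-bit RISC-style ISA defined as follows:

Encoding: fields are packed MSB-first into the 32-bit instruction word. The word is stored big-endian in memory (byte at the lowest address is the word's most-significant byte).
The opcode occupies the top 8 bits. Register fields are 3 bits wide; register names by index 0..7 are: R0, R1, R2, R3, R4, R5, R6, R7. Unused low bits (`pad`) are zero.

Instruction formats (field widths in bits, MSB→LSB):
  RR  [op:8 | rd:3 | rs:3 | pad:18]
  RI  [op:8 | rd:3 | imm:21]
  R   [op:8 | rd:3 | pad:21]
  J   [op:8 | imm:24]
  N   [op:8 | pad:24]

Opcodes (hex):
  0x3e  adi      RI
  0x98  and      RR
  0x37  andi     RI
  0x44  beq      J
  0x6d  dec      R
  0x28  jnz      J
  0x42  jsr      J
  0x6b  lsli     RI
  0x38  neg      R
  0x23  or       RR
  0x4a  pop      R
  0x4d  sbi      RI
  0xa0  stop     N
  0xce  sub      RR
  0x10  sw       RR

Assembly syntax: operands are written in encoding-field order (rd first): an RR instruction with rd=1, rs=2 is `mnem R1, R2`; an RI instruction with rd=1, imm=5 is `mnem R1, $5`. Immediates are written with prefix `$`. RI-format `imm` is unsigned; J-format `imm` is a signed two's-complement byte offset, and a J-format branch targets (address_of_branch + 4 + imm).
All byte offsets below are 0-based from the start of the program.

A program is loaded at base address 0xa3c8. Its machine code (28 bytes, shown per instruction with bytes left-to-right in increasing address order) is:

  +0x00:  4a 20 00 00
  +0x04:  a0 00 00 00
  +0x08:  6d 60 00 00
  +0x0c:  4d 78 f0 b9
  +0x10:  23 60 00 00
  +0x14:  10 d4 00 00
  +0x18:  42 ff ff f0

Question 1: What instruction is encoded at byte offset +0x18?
jsr $-16

@+18  big-endian(42 ff ff f0) = 0x42fffff0
  op=0x42fffff0>>24=0x42 ⇒ jsr (J)
  [23:0] imm=16777200 (s24→-16) = $-16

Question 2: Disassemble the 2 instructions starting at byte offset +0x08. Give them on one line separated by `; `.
dec R3; sbi R3, $1634489

[08] 6d 60 00 00 → 0x6d600000
  op=0x6d600000>>24=0x6d ⇒ dec (R)
  rd@[23:21]=0x3 ⇒ R3
[0c] 4d 78 f0 b9 → 0x4d78f0b9
  op=0x4d78f0b9>>24=0x4d ⇒ sbi (RI)
  rd@[23:21]=0x3 ⇒ R3
  imm@[20:0]=0x18f0b9 ⇒ $1634489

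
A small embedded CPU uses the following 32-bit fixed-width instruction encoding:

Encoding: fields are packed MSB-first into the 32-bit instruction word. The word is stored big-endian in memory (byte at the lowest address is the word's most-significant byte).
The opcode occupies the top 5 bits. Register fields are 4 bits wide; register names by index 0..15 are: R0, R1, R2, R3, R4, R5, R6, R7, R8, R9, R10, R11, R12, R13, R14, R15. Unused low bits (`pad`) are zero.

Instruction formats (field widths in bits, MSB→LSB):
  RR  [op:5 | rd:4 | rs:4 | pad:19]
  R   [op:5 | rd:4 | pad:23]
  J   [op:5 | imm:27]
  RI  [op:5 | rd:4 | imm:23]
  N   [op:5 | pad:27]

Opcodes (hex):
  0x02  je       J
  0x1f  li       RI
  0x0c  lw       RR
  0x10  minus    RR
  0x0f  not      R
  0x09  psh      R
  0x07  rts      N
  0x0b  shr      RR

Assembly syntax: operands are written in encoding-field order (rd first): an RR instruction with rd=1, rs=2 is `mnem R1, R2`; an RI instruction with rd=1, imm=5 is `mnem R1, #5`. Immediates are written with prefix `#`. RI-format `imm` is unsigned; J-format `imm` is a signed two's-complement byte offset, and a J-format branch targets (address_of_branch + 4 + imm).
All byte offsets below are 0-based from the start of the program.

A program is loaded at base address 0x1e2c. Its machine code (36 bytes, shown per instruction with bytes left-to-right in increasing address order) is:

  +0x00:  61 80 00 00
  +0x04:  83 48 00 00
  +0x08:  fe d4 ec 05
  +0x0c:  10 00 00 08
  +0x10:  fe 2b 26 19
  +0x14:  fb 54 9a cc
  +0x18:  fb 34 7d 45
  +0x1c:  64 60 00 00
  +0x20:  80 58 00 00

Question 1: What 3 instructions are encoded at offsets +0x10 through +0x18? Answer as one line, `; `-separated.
[10] fe 2b 26 19 → 0xfe2b2619
  top 5b → 0x1f → li [RI]
  rd: (w>>23)&0xf=0xc → R12
  imm: (w>>0)&0x7fffff=0x2b2619 → #2827801
[14] fb 54 9a cc → 0xfb549acc
  top 5b → 0x1f → li [RI]
  rd: (w>>23)&0xf=0x6 → R6
  imm: (w>>0)&0x7fffff=0x549acc → #5544652
[18] fb 34 7d 45 → 0xfb347d45
  top 5b → 0x1f → li [RI]
  rd: (w>>23)&0xf=0x6 → R6
  imm: (w>>0)&0x7fffff=0x347d45 → #3439941

li R12, #2827801; li R6, #5544652; li R6, #3439941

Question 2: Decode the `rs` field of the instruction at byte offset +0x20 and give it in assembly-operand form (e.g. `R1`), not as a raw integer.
R11

+0x20: 80 58 00 00 ⇒ word 0x80580000 (big)
  top 5b → 0x10 → minus [RR]
  rd@[26:23]=0x0 ⇒ R0
  rs@[22:19]=0xb ⇒ R11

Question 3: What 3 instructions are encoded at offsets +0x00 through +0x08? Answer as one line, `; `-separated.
lw R3, R0; minus R6, R9; li R13, #5565445

[00] 61 80 00 00 → 0x61800000
  top 5b → 0xc → lw [RR]
  rd: (w>>23)&0xf=0x3 → R3
  rs: (w>>19)&0xf=0x0 → R0
[04] 83 48 00 00 → 0x83480000
  top 5b → 0x10 → minus [RR]
  rd: (w>>23)&0xf=0x6 → R6
  rs: (w>>19)&0xf=0x9 → R9
[08] fe d4 ec 05 → 0xfed4ec05
  top 5b → 0x1f → li [RI]
  rd: (w>>23)&0xf=0xd → R13
  imm: (w>>0)&0x7fffff=0x54ec05 → #5565445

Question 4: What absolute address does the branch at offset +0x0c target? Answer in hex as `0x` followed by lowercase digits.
off 0x0c: read 10 00 00 08 as big → 0x10000008
  op=0x10000008>>27=0x2 ⇒ je (J)
  imm@[26:0]=0x8 ⇒ #8
  target = base 0x1e2c + off 0x0c + 4 + imm 8 = 0x1e44

0x1e44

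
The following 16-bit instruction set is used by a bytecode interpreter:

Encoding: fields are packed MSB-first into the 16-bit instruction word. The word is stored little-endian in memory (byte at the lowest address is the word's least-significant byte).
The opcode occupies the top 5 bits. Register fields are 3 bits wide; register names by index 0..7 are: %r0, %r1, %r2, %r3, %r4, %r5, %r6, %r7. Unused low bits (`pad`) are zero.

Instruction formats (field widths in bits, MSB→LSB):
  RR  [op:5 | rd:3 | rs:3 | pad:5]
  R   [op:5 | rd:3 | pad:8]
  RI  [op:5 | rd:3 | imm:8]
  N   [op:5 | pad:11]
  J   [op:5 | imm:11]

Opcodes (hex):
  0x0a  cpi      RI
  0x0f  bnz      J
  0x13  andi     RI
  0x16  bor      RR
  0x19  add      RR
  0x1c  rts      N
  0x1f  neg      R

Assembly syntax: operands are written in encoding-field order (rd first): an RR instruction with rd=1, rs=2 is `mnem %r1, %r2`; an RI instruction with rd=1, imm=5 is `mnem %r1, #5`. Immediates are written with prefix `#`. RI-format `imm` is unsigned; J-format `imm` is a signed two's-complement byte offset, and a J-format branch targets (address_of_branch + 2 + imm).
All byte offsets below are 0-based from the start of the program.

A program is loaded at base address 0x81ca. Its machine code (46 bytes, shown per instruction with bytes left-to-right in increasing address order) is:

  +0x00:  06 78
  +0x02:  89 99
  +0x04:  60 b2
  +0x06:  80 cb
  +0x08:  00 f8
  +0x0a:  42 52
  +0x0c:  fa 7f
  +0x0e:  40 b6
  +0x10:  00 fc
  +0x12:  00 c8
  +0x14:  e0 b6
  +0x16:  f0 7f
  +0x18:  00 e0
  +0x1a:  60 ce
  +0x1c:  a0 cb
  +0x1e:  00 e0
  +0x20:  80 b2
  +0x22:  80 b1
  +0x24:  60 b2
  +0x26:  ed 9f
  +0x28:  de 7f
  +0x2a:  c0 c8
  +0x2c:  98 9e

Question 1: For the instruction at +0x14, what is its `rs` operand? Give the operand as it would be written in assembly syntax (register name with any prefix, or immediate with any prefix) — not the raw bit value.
%r7

@+14  little-endian(e0 b6) = 0xb6e0
  top 5b → 0x16 → bor [RR]
  rd@[10:8]=0x6 ⇒ %r6
  rs@[7:5]=0x7 ⇒ %r7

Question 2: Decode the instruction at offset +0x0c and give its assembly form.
bnz #-6

[0c] fa 7f → 0x7ffa
  opcode bits[15:11]=0xf: bnz/J
  [10:0] imm=2042 (s11→-6) = #-6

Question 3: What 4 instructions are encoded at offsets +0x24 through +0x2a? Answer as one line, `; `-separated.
off 0x24: read 60 b2 as little → 0xb260
  opcode bits[15:11]=0x16: bor/RR
  rd: (w>>8)&0x7=0x2 → %r2
  rs: (w>>5)&0x7=0x3 → %r3
off 0x26: read ed 9f as little → 0x9fed
  opcode bits[15:11]=0x13: andi/RI
  rd: (w>>8)&0x7=0x7 → %r7
  imm: (w>>0)&0xff=0xed → #237
off 0x28: read de 7f as little → 0x7fde
  opcode bits[15:11]=0xf: bnz/J
  imm: (w>>0)&0x7ff=0x7de (s11→-34) → #-34
off 0x2a: read c0 c8 as little → 0xc8c0
  opcode bits[15:11]=0x19: add/RR
  rd: (w>>8)&0x7=0x0 → %r0
  rs: (w>>5)&0x7=0x6 → %r6

bor %r2, %r3; andi %r7, #237; bnz #-34; add %r0, %r6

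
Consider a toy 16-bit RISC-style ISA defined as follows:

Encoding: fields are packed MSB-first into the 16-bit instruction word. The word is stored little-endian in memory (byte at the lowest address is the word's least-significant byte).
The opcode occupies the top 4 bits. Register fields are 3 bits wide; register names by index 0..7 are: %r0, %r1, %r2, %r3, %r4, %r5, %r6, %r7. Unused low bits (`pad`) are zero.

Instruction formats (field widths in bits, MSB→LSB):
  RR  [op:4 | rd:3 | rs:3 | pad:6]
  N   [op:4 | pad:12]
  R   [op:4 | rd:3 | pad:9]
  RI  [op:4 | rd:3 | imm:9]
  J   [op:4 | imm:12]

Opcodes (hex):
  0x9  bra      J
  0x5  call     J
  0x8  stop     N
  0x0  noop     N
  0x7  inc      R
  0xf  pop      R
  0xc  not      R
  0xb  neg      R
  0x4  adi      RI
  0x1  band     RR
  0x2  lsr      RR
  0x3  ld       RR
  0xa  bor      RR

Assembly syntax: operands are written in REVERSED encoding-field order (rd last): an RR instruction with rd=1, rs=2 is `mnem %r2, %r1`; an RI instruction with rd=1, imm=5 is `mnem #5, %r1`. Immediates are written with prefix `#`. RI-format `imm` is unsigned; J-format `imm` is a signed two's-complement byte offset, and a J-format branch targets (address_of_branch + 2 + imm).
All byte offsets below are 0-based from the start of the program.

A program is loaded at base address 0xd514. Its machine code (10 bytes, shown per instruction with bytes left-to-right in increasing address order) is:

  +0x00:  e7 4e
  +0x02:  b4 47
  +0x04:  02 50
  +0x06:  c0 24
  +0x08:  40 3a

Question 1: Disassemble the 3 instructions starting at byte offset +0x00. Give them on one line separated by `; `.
adi #231, %r7; adi #436, %r3; call #2

@+00  little-endian(e7 4e) = 0x4ee7
  opcode bits[15:12]=0x4: adi/RI
  [11:9] rd=7 = %r7
  [8:0] imm=231 = #231
@+02  little-endian(b4 47) = 0x47b4
  opcode bits[15:12]=0x4: adi/RI
  [11:9] rd=3 = %r3
  [8:0] imm=436 = #436
@+04  little-endian(02 50) = 0x5002
  opcode bits[15:12]=0x5: call/J
  [11:0] imm=2 = #2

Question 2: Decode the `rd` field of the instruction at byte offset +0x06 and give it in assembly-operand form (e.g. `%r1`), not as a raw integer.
%r2

[06] c0 24 → 0x24c0
  op=0x24c0>>12=0x2 ⇒ lsr (RR)
  [11:9] rd=2 = %r2
  [8:6] rs=3 = %r3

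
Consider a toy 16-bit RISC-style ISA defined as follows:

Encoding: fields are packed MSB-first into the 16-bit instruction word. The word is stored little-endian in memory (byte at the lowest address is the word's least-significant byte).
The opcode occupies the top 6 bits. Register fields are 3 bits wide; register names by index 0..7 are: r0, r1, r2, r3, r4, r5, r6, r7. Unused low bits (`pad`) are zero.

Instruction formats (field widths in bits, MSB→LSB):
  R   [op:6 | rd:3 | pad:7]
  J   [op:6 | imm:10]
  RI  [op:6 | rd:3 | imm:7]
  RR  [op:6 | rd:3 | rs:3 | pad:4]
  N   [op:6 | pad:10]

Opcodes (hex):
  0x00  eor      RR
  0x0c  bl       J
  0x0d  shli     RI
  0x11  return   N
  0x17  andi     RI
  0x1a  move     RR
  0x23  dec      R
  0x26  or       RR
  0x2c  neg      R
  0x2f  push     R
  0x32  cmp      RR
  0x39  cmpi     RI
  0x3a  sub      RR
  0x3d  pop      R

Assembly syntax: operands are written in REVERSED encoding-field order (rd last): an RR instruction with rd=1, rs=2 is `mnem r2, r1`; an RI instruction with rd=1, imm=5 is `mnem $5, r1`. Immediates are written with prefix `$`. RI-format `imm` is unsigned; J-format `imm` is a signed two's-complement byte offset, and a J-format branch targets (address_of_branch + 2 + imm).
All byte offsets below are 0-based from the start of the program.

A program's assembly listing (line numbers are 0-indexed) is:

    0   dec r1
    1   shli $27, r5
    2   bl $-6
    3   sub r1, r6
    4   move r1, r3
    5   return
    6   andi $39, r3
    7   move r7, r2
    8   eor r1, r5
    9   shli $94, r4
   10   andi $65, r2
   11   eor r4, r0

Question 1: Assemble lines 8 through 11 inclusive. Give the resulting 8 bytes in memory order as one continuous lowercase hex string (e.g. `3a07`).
8. eor fields op=0x0:6|rd=5:3|rs=1:3|pad=0:4 → word 0290h → 90 02
9. shli fields op=0xd:6|rd=4:3|imm=94:7 → word 365eh → 5e 36
10. andi fields op=0x17:6|rd=2:3|imm=65:7 → word 5d41h → 41 5d
11. eor fields op=0x0:6|rd=0:3|rs=4:3|pad=0:4 → word 0040h → 40 00

90025e36415d4000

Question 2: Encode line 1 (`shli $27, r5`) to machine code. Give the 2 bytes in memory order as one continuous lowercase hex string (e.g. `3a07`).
9b36

line 1 (shli): pack op=0xd:6|rd=5:3|imm=27:7 = 0x369b; little→ 9b 36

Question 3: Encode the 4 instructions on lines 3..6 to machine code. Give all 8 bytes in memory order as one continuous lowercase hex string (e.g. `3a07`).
10eb90690044a75d

L3: sub op=0x3a:6|rd=6:3|rs=1:3|pad=0:4 ⇒ 0xeb10 ⇒ little 10 eb
L4: move op=0x1a:6|rd=3:3|rs=1:3|pad=0:4 ⇒ 0x6990 ⇒ little 90 69
L5: return op=0x11:6|pad=0:10 ⇒ 0x4400 ⇒ little 00 44
L6: andi op=0x17:6|rd=3:3|imm=39:7 ⇒ 0x5da7 ⇒ little a7 5d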